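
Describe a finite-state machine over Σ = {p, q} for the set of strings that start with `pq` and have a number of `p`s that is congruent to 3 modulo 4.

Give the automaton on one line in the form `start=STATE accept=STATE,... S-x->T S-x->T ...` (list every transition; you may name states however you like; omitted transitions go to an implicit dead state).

Handle the two conditions separately and then intersect. One (4 states) tracks whether the input so far still matches the prefix `pq`; the other (4 states) tracks the count of `p`s modulo 4. Each combined state is a pair, one component from each; accept when both components accept.
With 10 states:
       p  q 
>  A   B  C 
   B   D  E 
   C   F  C 
   D   G  D 
   E   H  E 
   F   D  F 
   G   C  G 
   H   I  H 
 * I   J  I 
   J   E  J 
(> = start, * = accepting)

start=A accept=I A-p->B A-q->C B-p->D B-q->E C-p->F C-q->C D-p->G D-q->D E-p->H E-q->E F-p->D F-q->F G-p->C G-q->G H-p->I H-q->H I-p->J I-q->I J-p->E J-q->J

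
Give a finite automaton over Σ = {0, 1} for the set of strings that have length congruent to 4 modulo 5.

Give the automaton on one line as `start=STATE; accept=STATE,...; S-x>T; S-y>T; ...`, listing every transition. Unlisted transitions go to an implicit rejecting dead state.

start=S0; accept=S4; S0-0>S1; S0-1>S1; S1-0>S2; S1-1>S2; S2-0>S3; S2-1>S3; S3-0>S4; S3-1>S4; S4-0>S0; S4-1>S0

Count input length modulo 5: every symbol advances one step around the cycle S0 → S1 → S2 → S3 → S4 → S0. Accept at S4.
A 5-state machine:
        0   1  
>  S0   S1  S1 
   S1   S2  S2 
   S2   S3  S3 
   S3   S4  S4 
 * S4   S0  S0 
(> = start, * = accepting)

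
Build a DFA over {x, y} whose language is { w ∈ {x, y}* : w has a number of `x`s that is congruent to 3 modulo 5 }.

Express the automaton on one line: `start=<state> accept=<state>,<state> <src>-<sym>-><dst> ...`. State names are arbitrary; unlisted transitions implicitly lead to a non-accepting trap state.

start=s0 accept=s3 s0-x->s1 s0-y->s0 s1-x->s2 s1-y->s1 s2-x->s3 s2-y->s2 s3-x->s4 s3-y->s3 s4-x->s0 s4-y->s4

Keep the running count of `x`s modulo 5: each `x` advances along the cycle s0 → s1 → s2 → s3 → s4 → s0 while other symbols loop. Accept at s3.
A 5-state machine:
        x   y  
>  s0   s1  s0 
   s1   s2  s1 
   s2   s3  s2 
 * s3   s4  s3 
   s4   s0  s4 
(> = start, * = accepting)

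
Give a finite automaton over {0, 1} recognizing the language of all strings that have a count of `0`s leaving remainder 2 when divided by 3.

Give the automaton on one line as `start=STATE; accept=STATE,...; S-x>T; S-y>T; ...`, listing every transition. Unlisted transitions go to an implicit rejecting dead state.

Keep the running count of `0`s modulo 3: each `0` advances along the cycle q0 → q1 → q2 → q0 while other symbols loop. Accept at q2.
A 3-state machine:
        0   1  
>  q0   q1  q0 
   q1   q2  q1 
 * q2   q0  q2 
(> = start, * = accepting)

start=q0; accept=q2; q0-0>q1; q0-1>q0; q1-0>q2; q1-1>q1; q2-0>q0; q2-1>q2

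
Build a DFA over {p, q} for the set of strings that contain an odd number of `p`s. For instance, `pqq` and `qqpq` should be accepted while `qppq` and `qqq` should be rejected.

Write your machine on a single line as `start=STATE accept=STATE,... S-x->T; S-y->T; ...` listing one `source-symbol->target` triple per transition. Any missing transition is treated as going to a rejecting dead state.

start=A; accept=B; A-p->B; A-q->A; B-p->A; B-q->B

Keep the running count of `p`s modulo 2: each `p` advances along the cycle A → B → A while other symbols loop. Accept at B.
With 2 states:
       p  q 
>  A   B  A 
 * B   A  B 
(> = start, * = accepting)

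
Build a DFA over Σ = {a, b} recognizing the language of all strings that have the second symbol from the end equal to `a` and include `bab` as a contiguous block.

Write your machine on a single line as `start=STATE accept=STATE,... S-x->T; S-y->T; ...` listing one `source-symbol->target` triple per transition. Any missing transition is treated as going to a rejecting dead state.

Build one automaton per condition and run them in lockstep. One (7 states) tracks the last 2 symbols read; the other (4 states) tracks whether and how much of `bab` has been seen. Each combined state is a pair, one component from each; accept when both components accept.
11 states suffice.
          a    b  
>  q0     q1   q2 
   q1     q3   q4 
   q2     q5   q6 
   q3     q3   q4 
   q4     q5   q6 
   q5     q3   q7 
   q6     q5   q6 
 * q7     q8   q9 
   q8    q10   q7 
   q9     q8   q9 
 * q10   q10   q7 
(> = start, * = accepting)

start=q0; accept=q7,q10; q0-a->q1; q0-b->q2; q1-a->q3; q1-b->q4; q2-a->q5; q2-b->q6; q3-a->q3; q3-b->q4; q4-a->q5; q4-b->q6; q5-a->q3; q5-b->q7; q6-a->q5; q6-b->q6; q7-a->q8; q7-b->q9; q8-a->q10; q8-b->q7; q9-a->q8; q9-b->q9; q10-a->q10; q10-b->q7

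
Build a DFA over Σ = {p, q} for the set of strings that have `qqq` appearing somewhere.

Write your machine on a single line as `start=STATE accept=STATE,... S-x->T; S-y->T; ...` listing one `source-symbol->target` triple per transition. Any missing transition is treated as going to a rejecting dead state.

start=s0; accept=s3; s0-p->s0; s0-q->s1; s1-p->s0; s1-q->s2; s2-p->s0; s2-q->s3; s3-p->s3; s3-q->s3

States s0..s2 record the length of the longest prefix of `qqq` that matches the current input suffix. Reaching s3 means `qqq` has been seen, and we stay there forever. Accept from s3.
4 states suffice.
        p   q  
>  s0   s0  s1 
   s1   s0  s2 
   s2   s0  s3 
 * s3   s3  s3 
(> = start, * = accepting)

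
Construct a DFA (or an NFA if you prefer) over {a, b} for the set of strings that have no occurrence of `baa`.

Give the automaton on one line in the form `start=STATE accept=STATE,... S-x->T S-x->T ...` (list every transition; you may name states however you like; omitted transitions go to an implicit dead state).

start=S0 accept=S0,S1,S2 S0-a->S0 S0-b->S1 S1-a->S2 S1-b->S1 S2-a->S3 S2-b->S1 S3-a->S3 S3-b->S3

Track partial matches of the forbidden pattern `baa`. State S3 is a dead state reached once `baa` has occurred; every other state accepts. S0 means no part of `baa` is currently matched.
With 4 states:
        a   b  
>* S0   S0  S1 
 * S1   S2  S1 
 * S2   S3  S1 
   S3   S3  S3 
(> = start, * = accepting)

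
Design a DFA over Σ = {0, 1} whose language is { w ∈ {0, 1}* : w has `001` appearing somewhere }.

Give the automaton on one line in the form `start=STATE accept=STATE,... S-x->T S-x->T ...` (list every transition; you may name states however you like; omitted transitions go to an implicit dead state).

start=s0 accept=s3 s0-0->s1 s0-1->s0 s1-0->s2 s1-1->s0 s2-0->s2 s2-1->s3 s3-0->s3 s3-1->s3

Track how much of `001` has been matched so far: state s0 is no progress, s3 is the absorbing accept state reached once `001` has occurred. Intermediate states record partial matches; on a mismatch, fall back to the longest reusable overlap.
4 states suffice.
        0   1  
>  s0   s1  s0 
   s1   s2  s0 
   s2   s2  s3 
 * s3   s3  s3 
(> = start, * = accepting)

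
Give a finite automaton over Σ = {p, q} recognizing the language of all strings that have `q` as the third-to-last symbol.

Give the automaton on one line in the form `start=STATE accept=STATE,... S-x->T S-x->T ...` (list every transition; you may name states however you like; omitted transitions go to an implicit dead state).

Because acceptance depends on a position counted from the end, the machine has to buffer the most recent 3 symbols. Make each state the string of the last up-to-3 symbols read; on input `x` shift the window left and append `x`. Accept when the buffered window has length 3 and begins with `q`.
A 15-state machine:
          p    q  
>  S0     S1   S2 
   S1     S3   S4 
   S2     S5   S6 
   S3     S7   S8 
   S4     S9  S10 
   S5    S11  S12 
   S6    S13  S14 
   S7     S7   S8 
   S8     S9  S10 
   S9    S11  S12 
   S10   S13  S14 
 * S11    S7   S8 
 * S12    S9  S10 
 * S13   S11  S12 
 * S14   S13  S14 
(> = start, * = accepting)

start=S0 accept=S11,S12,S13,S14 S0-p->S1 S0-q->S2 S1-p->S3 S1-q->S4 S2-p->S5 S2-q->S6 S3-p->S7 S3-q->S8 S4-p->S9 S4-q->S10 S5-p->S11 S5-q->S12 S6-p->S13 S6-q->S14 S7-p->S7 S7-q->S8 S8-p->S9 S8-q->S10 S9-p->S11 S9-q->S12 S10-p->S13 S10-q->S14 S11-p->S7 S11-q->S8 S12-p->S9 S12-q->S10 S13-p->S11 S13-q->S12 S14-p->S13 S14-q->S14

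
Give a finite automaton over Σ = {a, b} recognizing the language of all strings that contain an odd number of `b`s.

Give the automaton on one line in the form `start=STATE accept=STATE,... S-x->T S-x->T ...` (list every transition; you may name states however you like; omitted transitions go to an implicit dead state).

start=s0 accept=s1 s0-a->s0 s0-b->s1 s1-a->s1 s1-b->s0

Keep the running count of `b`s modulo 2: each `b` advances along the cycle s0 → s1 → s0 while other symbols loop. Accept at s1.
        a   b  
>  s0   s0  s1 
 * s1   s1  s0 
(> = start, * = accepting)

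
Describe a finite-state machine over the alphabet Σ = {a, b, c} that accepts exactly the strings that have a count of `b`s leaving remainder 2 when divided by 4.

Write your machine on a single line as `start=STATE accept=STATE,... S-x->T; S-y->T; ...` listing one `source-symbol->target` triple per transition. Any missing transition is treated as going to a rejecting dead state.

Keep the running count of `b`s modulo 4: each `b` advances along the cycle S0 → S1 → S2 → S3 → S0 while other symbols loop. Accept at S2.
With 4 states:
        a   b   c  
>  S0   S0  S1  S0 
   S1   S1  S2  S1 
 * S2   S2  S3  S2 
   S3   S3  S0  S3 
(> = start, * = accepting)

start=S0; accept=S2; S0-a->S0; S0-b->S1; S0-c->S0; S1-a->S1; S1-b->S2; S1-c->S1; S2-a->S2; S2-b->S3; S2-c->S2; S3-a->S3; S3-b->S0; S3-c->S3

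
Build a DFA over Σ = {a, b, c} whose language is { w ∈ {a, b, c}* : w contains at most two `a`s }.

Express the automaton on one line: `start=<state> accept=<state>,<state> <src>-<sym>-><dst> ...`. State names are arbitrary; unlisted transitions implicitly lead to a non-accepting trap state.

Only the number of `a`s matters, and only up to 3. Make a chain s0 → s1 → s2 → s3 advanced by each `a` (with s3 absorbing); every other symbol self-loops. The accepting set is {s0, s1, s2}.
4 states suffice.
        a   b   c  
>* s0   s1  s0  s0 
 * s1   s2  s1  s1 
 * s2   s3  s2  s2 
   s3   s3  s3  s3 
(> = start, * = accepting)

start=s0 accept=s0,s1,s2 s0-a->s1 s0-b->s0 s0-c->s0 s1-a->s2 s1-b->s1 s1-c->s1 s2-a->s3 s2-b->s2 s2-c->s2 s3-a->s3 s3-b->s3 s3-c->s3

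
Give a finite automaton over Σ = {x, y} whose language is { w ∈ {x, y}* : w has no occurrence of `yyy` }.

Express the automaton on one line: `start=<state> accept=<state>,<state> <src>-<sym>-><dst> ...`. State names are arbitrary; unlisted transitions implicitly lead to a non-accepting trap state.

start=A accept=A,B,C A-x->A A-y->B B-x->A B-y->C C-x->A C-y->D D-x->D D-y->D

This is the complement of 'contains `yyy`'. Use the same substring-matching states — A through D holding how much of `yyy` has just been matched — but flip the accepting set: everything except the trap D accepts.
With 4 states:
       x  y 
>* A   A  B 
 * B   A  C 
 * C   A  D 
   D   D  D 
(> = start, * = accepting)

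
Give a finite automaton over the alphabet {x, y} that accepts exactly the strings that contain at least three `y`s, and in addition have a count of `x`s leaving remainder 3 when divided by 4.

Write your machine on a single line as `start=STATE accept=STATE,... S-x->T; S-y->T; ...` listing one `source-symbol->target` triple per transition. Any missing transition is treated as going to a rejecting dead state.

Run two small machines in parallel and take their product. The first has 5 states tracking the count of `y`s, saturating at 4; the second has 4 states tracking the count of `x`s modulo 4. A product state is a pair (one from each), accepting exactly when both do. After merging equivalent states the machine shrinks.
A 16-state machine:
          x    y  
>  q0     q1   q2 
   q1     q3   q4 
   q2     q4   q5 
   q3     q6   q7 
   q4     q7   q8 
   q5     q8   q9 
   q6     q0  q10 
   q7    q10  q11 
   q8    q11  q12 
   q9    q12   q9 
   q10    q2  q13 
   q11   q13  q14 
   q12   q14  q12 
   q13    q5  q15 
   q14   q15  q14 
 * q15    q9  q15 
(> = start, * = accepting)

start=q0; accept=q15; q0-x->q1; q0-y->q2; q1-x->q3; q1-y->q4; q2-x->q4; q2-y->q5; q3-x->q6; q3-y->q7; q4-x->q7; q4-y->q8; q5-x->q8; q5-y->q9; q6-x->q0; q6-y->q10; q7-x->q10; q7-y->q11; q8-x->q11; q8-y->q12; q9-x->q12; q9-y->q9; q10-x->q2; q10-y->q13; q11-x->q13; q11-y->q14; q12-x->q14; q12-y->q12; q13-x->q5; q13-y->q15; q14-x->q15; q14-y->q14; q15-x->q9; q15-y->q15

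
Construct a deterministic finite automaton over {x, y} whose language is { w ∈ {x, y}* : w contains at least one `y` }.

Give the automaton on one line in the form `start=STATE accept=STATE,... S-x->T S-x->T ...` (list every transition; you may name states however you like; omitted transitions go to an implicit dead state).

start=q0 accept=q1,q2 q0-x->q0 q0-y->q1 q1-x->q1 q1-y->q2 q2-x->q2 q2-y->q2

Count `y`s, saturating at 2: state q0 means no `y` yet, q1 means one `y` seen, q2 means more than one. Each `y` increments (capped at q2); other symbols loop. Accept from {q1, q2}.
3 states suffice.
        x   y  
>  q0   q0  q1 
 * q1   q1  q2 
 * q2   q2  q2 
(> = start, * = accepting)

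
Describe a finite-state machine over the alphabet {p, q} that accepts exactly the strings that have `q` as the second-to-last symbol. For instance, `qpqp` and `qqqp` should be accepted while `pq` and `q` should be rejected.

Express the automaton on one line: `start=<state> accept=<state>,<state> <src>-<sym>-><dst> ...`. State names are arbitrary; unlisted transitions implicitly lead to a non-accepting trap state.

Because acceptance depends on a position counted from the end, the machine has to buffer the most recent 2 symbols. Make each state the string of the last up-to-2 symbols read; on input `x` shift the window left and append `x`. Accept when the buffered window has length 2 and begins with `q`.
With 7 states:
        p   q  
>  S0   S1  S2 
   S1   S3  S4 
   S2   S5  S6 
   S3   S3  S4 
   S4   S5  S6 
 * S5   S3  S4 
 * S6   S5  S6 
(> = start, * = accepting)

start=S0 accept=S5,S6 S0-p->S1 S0-q->S2 S1-p->S3 S1-q->S4 S2-p->S5 S2-q->S6 S3-p->S3 S3-q->S4 S4-p->S5 S4-q->S6 S5-p->S3 S5-q->S4 S6-p->S5 S6-q->S6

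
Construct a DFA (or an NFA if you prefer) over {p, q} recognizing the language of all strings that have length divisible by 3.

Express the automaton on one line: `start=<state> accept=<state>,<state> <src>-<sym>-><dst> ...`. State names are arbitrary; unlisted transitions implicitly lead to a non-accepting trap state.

Only the length mod 3 matters, so use a 3-cycle: from any state, every input symbol moves to the next state, wrapping s2 back to s0. Mark s0 accepting.
A 3-state machine:
        p   q  
>* s0   s1  s1 
   s1   s2  s2 
   s2   s0  s0 
(> = start, * = accepting)

start=s0 accept=s0 s0-p->s1 s0-q->s1 s1-p->s2 s1-q->s2 s2-p->s0 s2-q->s0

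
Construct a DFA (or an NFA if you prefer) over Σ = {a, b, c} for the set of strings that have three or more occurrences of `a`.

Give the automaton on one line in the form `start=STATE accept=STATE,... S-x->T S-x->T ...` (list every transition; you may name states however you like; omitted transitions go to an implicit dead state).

Only the number of `a`s matters, and only up to 4. Make a chain q0 → q1 → q2 → q3 → q4 advanced by each `a` (with q4 absorbing); every other symbol self-loops. The accepting set is {q3, q4}.
A 5-state machine:
        a   b   c  
>  q0   q1  q0  q0 
   q1   q2  q1  q1 
   q2   q3  q2  q2 
 * q3   q4  q3  q3 
 * q4   q4  q4  q4 
(> = start, * = accepting)

start=q0 accept=q3,q4 q0-a->q1 q0-b->q0 q0-c->q0 q1-a->q2 q1-b->q1 q1-c->q1 q2-a->q3 q2-b->q2 q2-c->q2 q3-a->q4 q3-b->q3 q3-c->q3 q4-a->q4 q4-b->q4 q4-c->q4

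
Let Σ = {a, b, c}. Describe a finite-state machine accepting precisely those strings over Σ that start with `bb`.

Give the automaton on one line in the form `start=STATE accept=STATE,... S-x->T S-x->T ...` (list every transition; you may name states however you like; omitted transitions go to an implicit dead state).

Walk along `bb` while the input agrees: from q0 take `b` to q1, and so on. Any deviation drops to the rejecting sink q3. Once q2 is reached the prefix is confirmed and every continuation is accepted.
4 states suffice.
        a   b   c  
>  q0   q3  q1  q3 
   q1   q3  q2  q3 
 * q2   q2  q2  q2 
   q3   q3  q3  q3 
(> = start, * = accepting)

start=q0 accept=q2 q0-a->q3 q0-b->q1 q0-c->q3 q1-a->q3 q1-b->q2 q1-c->q3 q2-a->q2 q2-b->q2 q2-c->q2 q3-a->q3 q3-b->q3 q3-c->q3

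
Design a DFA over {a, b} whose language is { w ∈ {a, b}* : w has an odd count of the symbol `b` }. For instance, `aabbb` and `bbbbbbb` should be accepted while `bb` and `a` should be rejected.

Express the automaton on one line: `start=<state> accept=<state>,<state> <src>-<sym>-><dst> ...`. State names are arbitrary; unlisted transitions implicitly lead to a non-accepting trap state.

The only thing that matters is how many `b`s have appeared, reduced mod 2. Use one state per residue: q0 for 0, …, q1 for 1. Reading `b` moves to the next residue; anything else stays put. q1 is accepting.
With 2 states:
        a   b  
>  q0   q0  q1 
 * q1   q1  q0 
(> = start, * = accepting)

start=q0 accept=q1 q0-a->q0 q0-b->q1 q1-a->q1 q1-b->q0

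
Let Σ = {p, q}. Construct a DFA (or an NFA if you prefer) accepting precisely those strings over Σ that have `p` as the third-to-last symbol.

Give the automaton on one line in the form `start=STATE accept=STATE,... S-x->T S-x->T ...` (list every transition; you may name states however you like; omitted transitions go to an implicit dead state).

Because acceptance depends on a position counted from the end, the machine has to buffer the most recent 3 symbols. Make each state the string of the last up-to-3 symbols read; on input `x` shift the window left and append `x`. Accept when the buffered window has length 3 and begins with `p`.
A 15-state machine:
       p  q 
>  A   B  C 
   B   D  E 
   C   F  G 
   D   H  I 
   E   J  K 
   F   L  M 
   G   N  O 
 * H   H  I 
 * I   J  K 
 * J   L  M 
 * K   N  O 
   L   H  I 
   M   J  K 
   N   L  M 
   O   N  O 
(> = start, * = accepting)

start=A accept=H,I,J,K A-p->B A-q->C B-p->D B-q->E C-p->F C-q->G D-p->H D-q->I E-p->J E-q->K F-p->L F-q->M G-p->N G-q->O H-p->H H-q->I I-p->J I-q->K J-p->L J-q->M K-p->N K-q->O L-p->H L-q->I M-p->J M-q->K N-p->L N-q->M O-p->N O-q->O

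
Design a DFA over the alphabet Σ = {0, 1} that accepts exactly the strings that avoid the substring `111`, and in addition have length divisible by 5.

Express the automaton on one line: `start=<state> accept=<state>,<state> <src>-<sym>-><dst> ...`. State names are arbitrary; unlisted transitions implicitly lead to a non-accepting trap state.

Run two small machines in parallel and take their product. The first has 4 states tracking partial matches of the forbidden pattern `111`; the second has 5 states tracking the input length modulo 5. A product state is a pair (one from each), accepting exactly when both do. Equivalent product states are then merged.
16 states suffice.
       0  1 
>* A   B  C 
   B   D  E 
   C   D  F 
   D   G  H 
   E   G  I 
   F   G  J 
   G   K  L 
   H   K  M 
   I   K  J 
   J   J  J 
   K   A  N 
   L   A  O 
   M   A  J 
 * N   B  P 
 * O   B  J 
   P   D  J 
(> = start, * = accepting)

start=A accept=A,N,O A-0->B A-1->C B-0->D B-1->E C-0->D C-1->F D-0->G D-1->H E-0->G E-1->I F-0->G F-1->J G-0->K G-1->L H-0->K H-1->M I-0->K I-1->J J-0->J J-1->J K-0->A K-1->N L-0->A L-1->O M-0->A M-1->J N-0->B N-1->P O-0->B O-1->J P-0->D P-1->J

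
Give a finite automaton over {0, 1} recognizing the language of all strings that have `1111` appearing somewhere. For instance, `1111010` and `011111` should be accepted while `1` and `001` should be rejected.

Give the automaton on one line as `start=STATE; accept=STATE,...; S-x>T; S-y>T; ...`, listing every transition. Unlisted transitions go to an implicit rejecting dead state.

start=A; accept=E; A-0>A; A-1>B; B-0>A; B-1>C; C-0>A; C-1>D; D-0>A; D-1>E; E-0>E; E-1>E

States A..D record the length of the longest prefix of `1111` that matches the current input suffix. Reaching E means `1111` has been seen, and we stay there forever. Accept from E.
5 states suffice.
       0  1 
>  A   A  B 
   B   A  C 
   C   A  D 
   D   A  E 
 * E   E  E 
(> = start, * = accepting)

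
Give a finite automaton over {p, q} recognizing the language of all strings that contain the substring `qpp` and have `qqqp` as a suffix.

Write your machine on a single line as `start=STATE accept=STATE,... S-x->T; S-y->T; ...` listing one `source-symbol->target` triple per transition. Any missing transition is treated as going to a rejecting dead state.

start=s0; accept=s7; s0-p->s0; s0-q->s1; s1-p->s2; s1-q->s1; s2-p->s3; s2-q->s1; s3-p->s3; s3-q->s4; s4-p->s3; s4-q->s5; s5-p->s3; s5-q->s6; s6-p->s7; s6-q->s6; s7-p->s3; s7-q->s4

Handle the two conditions separately and then intersect. The first has 4 states tracking whether and how much of `qpp` has been seen; the second has 5 states tracking how much of the suffix `qqqp` has currently been matched. A product state is a pair (one from each), accepting exactly when both do. Minimizing collapses redundant product states.
With 8 states:
        p   q  
>  s0   s0  s1 
   s1   s2  s1 
   s2   s3  s1 
   s3   s3  s4 
   s4   s3  s5 
   s5   s3  s6 
   s6   s7  s6 
 * s7   s3  s4 
(> = start, * = accepting)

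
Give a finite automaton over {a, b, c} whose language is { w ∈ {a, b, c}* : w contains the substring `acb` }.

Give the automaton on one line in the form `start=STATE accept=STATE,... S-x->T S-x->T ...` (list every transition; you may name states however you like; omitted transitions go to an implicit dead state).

start=s0 accept=s3 s0-a->s1 s0-b->s0 s0-c->s0 s1-a->s1 s1-b->s0 s1-c->s2 s2-a->s1 s2-b->s3 s2-c->s0 s3-a->s3 s3-b->s3 s3-c->s3

Track how much of `acb` has been matched so far: state s0 is no progress, s3 is the absorbing accept state reached once `acb` has occurred. Intermediate states record partial matches; on a mismatch, fall back to the longest reusable overlap.
        a   b   c  
>  s0   s1  s0  s0 
   s1   s1  s0  s2 
   s2   s1  s3  s0 
 * s3   s3  s3  s3 
(> = start, * = accepting)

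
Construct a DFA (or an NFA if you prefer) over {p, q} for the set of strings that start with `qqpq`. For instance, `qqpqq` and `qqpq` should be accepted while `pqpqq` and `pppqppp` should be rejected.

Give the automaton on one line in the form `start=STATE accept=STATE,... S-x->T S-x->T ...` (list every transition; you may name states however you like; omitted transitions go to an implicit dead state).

Check the first 4 symbols one by one: S0 through S3 record how many have matched `qqpq` so far; any wrong symbol goes to the dead state S5. After all 4 match we enter the accepting sink S4.
With 6 states:
        p   q  
>  S0   S5  S1 
   S1   S5  S2 
   S2   S3  S5 
   S3   S5  S4 
 * S4   S4  S4 
   S5   S5  S5 
(> = start, * = accepting)

start=S0 accept=S4 S0-p->S5 S0-q->S1 S1-p->S5 S1-q->S2 S2-p->S3 S2-q->S5 S3-p->S5 S3-q->S4 S4-p->S4 S4-q->S4 S5-p->S5 S5-q->S5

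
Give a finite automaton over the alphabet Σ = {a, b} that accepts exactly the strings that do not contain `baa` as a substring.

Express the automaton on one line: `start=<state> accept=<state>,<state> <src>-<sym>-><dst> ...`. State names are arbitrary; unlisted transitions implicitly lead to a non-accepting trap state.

This is the complement of 'contains `baa`'. Use the same substring-matching states — S0 through S3 holding how much of `baa` has just been matched — but flip the accepting set: everything except the trap S3 accepts.
4 states suffice.
        a   b  
>* S0   S0  S1 
 * S1   S2  S1 
 * S2   S3  S1 
   S3   S3  S3 
(> = start, * = accepting)

start=S0 accept=S0,S1,S2 S0-a->S0 S0-b->S1 S1-a->S2 S1-b->S1 S2-a->S3 S2-b->S1 S3-a->S3 S3-b->S3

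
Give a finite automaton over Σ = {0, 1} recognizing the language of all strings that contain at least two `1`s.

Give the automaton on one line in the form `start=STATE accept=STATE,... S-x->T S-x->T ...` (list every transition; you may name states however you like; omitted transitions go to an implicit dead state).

Count `1`s, saturating at 3: states q0 through q2 mean 0 through 2 `1`s seen; q3 means more than 2. Each `1` increments (capped at q3); other symbols loop. Accept from {q2, q3}.
        0   1  
>  q0   q0  q1 
   q1   q1  q2 
 * q2   q2  q3 
 * q3   q3  q3 
(> = start, * = accepting)

start=q0 accept=q2,q3 q0-0->q0 q0-1->q1 q1-0->q1 q1-1->q2 q2-0->q2 q2-1->q3 q3-0->q3 q3-1->q3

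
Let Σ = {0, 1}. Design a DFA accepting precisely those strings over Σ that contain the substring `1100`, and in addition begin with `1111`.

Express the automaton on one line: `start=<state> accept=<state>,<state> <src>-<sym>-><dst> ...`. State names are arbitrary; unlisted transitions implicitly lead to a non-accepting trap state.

start=s0 accept=s11 s0-0->s1 s0-1->s2 s1-0->s1 s1-1->s3 s2-0->s1 s2-1->s4 s3-0->s1 s3-1->s5 s4-0->s6 s4-1->s7 s5-0->s6 s5-1->s5 s6-0->s8 s6-1->s3 s7-0->s6 s7-1->s9 s8-0->s8 s8-1->s8 s9-0->s10 s9-1->s9 s10-0->s11 s10-1->s12 s11-0->s11 s11-1->s11 s12-0->s13 s12-1->s9 s13-0->s13 s13-1->s12

Run two small machines in parallel and take their product. The first has 5 states tracking whether and how much of `1100` has been seen; the second has 6 states tracking whether the input so far still matches the prefix `1111`. A product state is a pair (one from each), accepting exactly when both do.
A 14-state machine:
          0    1  
>  s0     s1   s2 
   s1     s1   s3 
   s2     s1   s4 
   s3     s1   s5 
   s4     s6   s7 
   s5     s6   s5 
   s6     s8   s3 
   s7     s6   s9 
   s8     s8   s8 
   s9    s10   s9 
   s10   s11  s12 
 * s11   s11  s11 
   s12   s13   s9 
   s13   s13  s12 
(> = start, * = accepting)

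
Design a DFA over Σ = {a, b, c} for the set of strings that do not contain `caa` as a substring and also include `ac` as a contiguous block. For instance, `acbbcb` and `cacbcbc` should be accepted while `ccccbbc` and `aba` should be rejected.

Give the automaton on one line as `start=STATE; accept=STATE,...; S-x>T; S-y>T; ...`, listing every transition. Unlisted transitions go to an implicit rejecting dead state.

start=q0; accept=q3,q5,q6; q0-a>q1; q0-b>q0; q0-c>q2; q1-a>q1; q1-b>q0; q1-c>q3; q2-a>q4; q2-b>q0; q2-c>q2; q3-a>q5; q3-b>q6; q3-c>q3; q4-a>q7; q4-b>q0; q4-c>q3; q5-a>q7; q5-b>q6; q5-c>q3; q6-a>q6; q6-b>q6; q6-c>q3; q7-a>q7; q7-b>q7; q7-c>q7

Handle the two conditions separately and then intersect. The first has 4 states tracking partial matches of the forbidden pattern `caa`; the second has 3 states tracking whether and how much of `ac` has been seen. A product state is a pair (one from each), accepting exactly when both do. Minimizing collapses redundant product states.
8 states suffice.
        a   b   c  
>  q0   q1  q0  q2 
   q1   q1  q0  q3 
   q2   q4  q0  q2 
 * q3   q5  q6  q3 
   q4   q7  q0  q3 
 * q5   q7  q6  q3 
 * q6   q6  q6  q3 
   q7   q7  q7  q7 
(> = start, * = accepting)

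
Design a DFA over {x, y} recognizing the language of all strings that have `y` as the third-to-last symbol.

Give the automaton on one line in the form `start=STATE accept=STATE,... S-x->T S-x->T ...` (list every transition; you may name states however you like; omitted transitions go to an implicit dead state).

start=s0 accept=s11,s12,s13,s14 s0-x->s1 s0-y->s2 s1-x->s3 s1-y->s4 s2-x->s5 s2-y->s6 s3-x->s7 s3-y->s8 s4-x->s9 s4-y->s10 s5-x->s11 s5-y->s12 s6-x->s13 s6-y->s14 s7-x->s7 s7-y->s8 s8-x->s9 s8-y->s10 s9-x->s11 s9-y->s12 s10-x->s13 s10-y->s14 s11-x->s7 s11-y->s8 s12-x->s9 s12-y->s10 s13-x->s11 s13-y->s12 s14-x->s13 s14-y->s14

Because acceptance depends on a position counted from the end, the machine has to buffer the most recent 3 symbols. Make each state the string of the last up-to-3 symbols read; on input `x` shift the window left and append `x`. Accept when the buffered window has length 3 and begins with `y`.
15 states suffice.
          x    y  
>  s0     s1   s2 
   s1     s3   s4 
   s2     s5   s6 
   s3     s7   s8 
   s4     s9  s10 
   s5    s11  s12 
   s6    s13  s14 
   s7     s7   s8 
   s8     s9  s10 
   s9    s11  s12 
   s10   s13  s14 
 * s11    s7   s8 
 * s12    s9  s10 
 * s13   s11  s12 
 * s14   s13  s14 
(> = start, * = accepting)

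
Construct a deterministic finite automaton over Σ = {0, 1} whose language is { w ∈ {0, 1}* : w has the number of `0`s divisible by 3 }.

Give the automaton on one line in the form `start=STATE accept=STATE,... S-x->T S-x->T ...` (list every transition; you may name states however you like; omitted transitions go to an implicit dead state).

Keep the running count of `0`s modulo 3: each `0` advances along the cycle q0 → q1 → q2 → q0 while other symbols loop. Accept at q0.
3 states suffice.
        0   1  
>* q0   q1  q0 
   q1   q2  q1 
   q2   q0  q2 
(> = start, * = accepting)

start=q0 accept=q0 q0-0->q1 q0-1->q0 q1-0->q2 q1-1->q1 q2-0->q0 q2-1->q2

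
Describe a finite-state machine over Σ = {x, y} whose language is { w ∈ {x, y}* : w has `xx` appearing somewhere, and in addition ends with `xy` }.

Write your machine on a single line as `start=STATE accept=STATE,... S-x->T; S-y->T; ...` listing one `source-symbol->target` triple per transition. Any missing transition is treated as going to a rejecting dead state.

start=S0; accept=S3; S0-x->S1; S0-y->S0; S1-x->S2; S1-y->S0; S2-x->S2; S2-y->S3; S3-x->S2; S3-y->S4; S4-x->S2; S4-y->S4

Build one automaton per condition and run them in lockstep. The first has 3 states tracking whether and how much of `xx` has been seen; the second has 3 states tracking how much of the suffix `xy` has currently been matched. A product state is a pair (one from each), accepting exactly when both do. Equivalent product states are then merged.
With 5 states:
        x   y  
>  S0   S1  S0 
   S1   S2  S0 
   S2   S2  S3 
 * S3   S2  S4 
   S4   S2  S4 
(> = start, * = accepting)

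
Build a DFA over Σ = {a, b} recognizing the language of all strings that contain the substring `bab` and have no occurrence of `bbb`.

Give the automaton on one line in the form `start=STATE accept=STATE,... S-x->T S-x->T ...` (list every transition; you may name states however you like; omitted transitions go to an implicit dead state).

Handle the two conditions separately and then intersect. One (4 states) tracks whether and how much of `bab` has been seen; the other (4 states) tracks partial matches of the forbidden pattern `bbb`. Each combined state is a pair, one component from each; accept when both components accept. Equivalent product states are then merged.
An 8-state machine:
        a   b  
>  S0   S0  S1 
   S1   S2  S3 
   S2   S0  S4 
   S3   S2  S5 
 * S4   S6  S7 
   S5   S5  S5 
 * S6   S6  S4 
 * S7   S6  S5 
(> = start, * = accepting)

start=S0 accept=S4,S6,S7 S0-a->S0 S0-b->S1 S1-a->S2 S1-b->S3 S2-a->S0 S2-b->S4 S3-a->S2 S3-b->S5 S4-a->S6 S4-b->S7 S5-a->S5 S5-b->S5 S6-a->S6 S6-b->S4 S7-a->S6 S7-b->S5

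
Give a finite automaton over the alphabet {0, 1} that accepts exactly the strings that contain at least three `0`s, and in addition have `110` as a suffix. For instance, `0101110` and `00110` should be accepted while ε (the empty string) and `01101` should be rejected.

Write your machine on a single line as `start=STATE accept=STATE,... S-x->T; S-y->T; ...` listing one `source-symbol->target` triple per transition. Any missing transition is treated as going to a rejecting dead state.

Handle the two conditions separately and then intersect. The first has 5 states tracking the count of `0`s, saturating at 4; the second has 4 states tracking how much of the suffix `110` has currently been matched. A product state is a pair (one from each), accepting exactly when both do. Minimizing collapses redundant product states.
With 6 states:
        0   1  
>  S0   S1  S0 
   S1   S2  S1 
   S2   S2  S3 
   S3   S2  S4 
   S4   S5  S4 
 * S5   S2  S3 
(> = start, * = accepting)

start=S0; accept=S5; S0-0->S1; S0-1->S0; S1-0->S2; S1-1->S1; S2-0->S2; S2-1->S3; S3-0->S2; S3-1->S4; S4-0->S5; S4-1->S4; S5-0->S2; S5-1->S3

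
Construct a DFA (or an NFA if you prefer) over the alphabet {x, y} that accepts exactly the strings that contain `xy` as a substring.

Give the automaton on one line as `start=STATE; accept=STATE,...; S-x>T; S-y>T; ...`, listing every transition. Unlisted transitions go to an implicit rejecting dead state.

start=s0; accept=s2; s0-x>s1; s0-y>s0; s1-x>s1; s1-y>s2; s2-x>s2; s2-y>s2

Track how much of `xy` has been matched so far: state s0 is no progress, s2 is the absorbing accept state reached once `xy` has occurred. Intermediate states record partial matches; on a mismatch, fall back to the longest reusable overlap.
        x   y  
>  s0   s1  s0 
   s1   s1  s2 
 * s2   s2  s2 
(> = start, * = accepting)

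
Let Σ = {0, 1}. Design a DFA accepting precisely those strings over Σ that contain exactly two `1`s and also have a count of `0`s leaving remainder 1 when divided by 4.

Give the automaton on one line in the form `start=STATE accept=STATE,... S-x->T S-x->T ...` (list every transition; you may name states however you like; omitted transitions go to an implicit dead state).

Run two small machines in parallel and take their product. One (4 states) tracks the count of `1`s, saturating at 3; the other (4 states) tracks the count of `0`s modulo 4. Each combined state is a pair, one component from each; accept when both components accept. After merging equivalent states the machine shrinks.
A 13-state machine:
       0  1 
>  A   B  C 
   B   D  E 
   C   E  F 
   D   G  H 
   E   H  I 
   F   I  J 
   G   A  K 
   H   K  L 
 * I   L  J 
   J   J  J 
   K   C  M 
   L   M  J 
   M   F  J 
(> = start, * = accepting)

start=A accept=I A-0->B A-1->C B-0->D B-1->E C-0->E C-1->F D-0->G D-1->H E-0->H E-1->I F-0->I F-1->J G-0->A G-1->K H-0->K H-1->L I-0->L I-1->J J-0->J J-1->J K-0->C K-1->M L-0->M L-1->J M-0->F M-1->J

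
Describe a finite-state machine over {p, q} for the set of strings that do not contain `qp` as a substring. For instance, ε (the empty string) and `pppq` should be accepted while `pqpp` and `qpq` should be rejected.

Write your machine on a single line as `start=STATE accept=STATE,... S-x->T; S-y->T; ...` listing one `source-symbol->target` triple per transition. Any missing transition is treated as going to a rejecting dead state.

This is the complement of 'contains `qp`'. Use the same substring-matching states — A through C holding how much of `qp` has just been matched — but flip the accepting set: everything except the trap C accepts.
With 3 states:
       p  q 
>* A   A  B 
 * B   C  B 
   C   C  C 
(> = start, * = accepting)

start=A; accept=A,B; A-p->A; A-q->B; B-p->C; B-q->B; C-p->C; C-q->C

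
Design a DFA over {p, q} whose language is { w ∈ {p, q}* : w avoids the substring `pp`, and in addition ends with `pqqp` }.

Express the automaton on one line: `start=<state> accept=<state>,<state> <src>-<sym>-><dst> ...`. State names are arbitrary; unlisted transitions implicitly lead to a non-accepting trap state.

Run two small machines in parallel and take their product. One (3 states) tracks partial matches of the forbidden pattern `pp`; the other (5 states) tracks how much of the suffix `pqqp` has currently been matched. Each combined state is a pair, one component from each; accept when both components accept. Equivalent product states are then merged.
With 6 states:
        p   q  
>  s0   s1  s0 
   s1   s2  s3 
   s2   s2  s2 
   s3   s1  s4 
   s4   s5  s0 
 * s5   s2  s3 
(> = start, * = accepting)

start=s0 accept=s5 s0-p->s1 s0-q->s0 s1-p->s2 s1-q->s3 s2-p->s2 s2-q->s2 s3-p->s1 s3-q->s4 s4-p->s5 s4-q->s0 s5-p->s2 s5-q->s3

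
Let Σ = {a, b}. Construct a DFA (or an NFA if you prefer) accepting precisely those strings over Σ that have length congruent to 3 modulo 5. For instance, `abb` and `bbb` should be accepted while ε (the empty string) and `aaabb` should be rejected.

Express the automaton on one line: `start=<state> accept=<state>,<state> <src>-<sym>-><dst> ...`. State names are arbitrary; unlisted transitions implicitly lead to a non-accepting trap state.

Only the length mod 5 matters, so use a 5-cycle: from any state, every input symbol moves to the next state, wrapping s4 back to s0. Mark s3 accepting.
A 5-state machine:
        a   b  
>  s0   s1  s1 
   s1   s2  s2 
   s2   s3  s3 
 * s3   s4  s4 
   s4   s0  s0 
(> = start, * = accepting)

start=s0 accept=s3 s0-a->s1 s0-b->s1 s1-a->s2 s1-b->s2 s2-a->s3 s2-b->s3 s3-a->s4 s3-b->s4 s4-a->s0 s4-b->s0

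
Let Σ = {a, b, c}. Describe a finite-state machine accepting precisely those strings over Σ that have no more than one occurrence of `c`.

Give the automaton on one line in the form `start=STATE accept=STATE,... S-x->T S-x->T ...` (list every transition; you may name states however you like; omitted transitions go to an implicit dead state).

start=q0 accept=q0,q1 q0-a->q0 q0-b->q0 q0-c->q1 q1-a->q1 q1-b->q1 q1-c->q2 q2-a->q2 q2-b->q2 q2-c->q2

Only the number of `c`s matters, and only up to 2. Make a chain q0 → q1 → q2 advanced by each `c` (with q2 absorbing); every other symbol self-loops. The accepting set is {q0, q1}.
3 states suffice.
        a   b   c  
>* q0   q0  q0  q1 
 * q1   q1  q1  q2 
   q2   q2  q2  q2 
(> = start, * = accepting)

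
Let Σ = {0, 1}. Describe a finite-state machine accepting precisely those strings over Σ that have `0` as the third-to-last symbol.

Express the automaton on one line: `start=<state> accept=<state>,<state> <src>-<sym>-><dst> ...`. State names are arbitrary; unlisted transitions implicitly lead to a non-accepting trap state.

start=q0 accept=q7,q8,q9,q10 q0-0->q1 q0-1->q2 q1-0->q3 q1-1->q4 q2-0->q5 q2-1->q6 q3-0->q7 q3-1->q8 q4-0->q9 q4-1->q10 q5-0->q11 q5-1->q12 q6-0->q13 q6-1->q14 q7-0->q7 q7-1->q8 q8-0->q9 q8-1->q10 q9-0->q11 q9-1->q12 q10-0->q13 q10-1->q14 q11-0->q7 q11-1->q8 q12-0->q9 q12-1->q10 q13-0->q11 q13-1->q12 q14-0->q13 q14-1->q14

Because acceptance depends on a position counted from the end, the machine has to buffer the most recent 3 symbols. Make each state the string of the last up-to-3 symbols read; on input `x` shift the window left and append `x`. Accept when the buffered window has length 3 and begins with `0`.
          0    1  
>  q0     q1   q2 
   q1     q3   q4 
   q2     q5   q6 
   q3     q7   q8 
   q4     q9  q10 
   q5    q11  q12 
   q6    q13  q14 
 * q7     q7   q8 
 * q8     q9  q10 
 * q9    q11  q12 
 * q10   q13  q14 
   q11    q7   q8 
   q12    q9  q10 
   q13   q11  q12 
   q14   q13  q14 
(> = start, * = accepting)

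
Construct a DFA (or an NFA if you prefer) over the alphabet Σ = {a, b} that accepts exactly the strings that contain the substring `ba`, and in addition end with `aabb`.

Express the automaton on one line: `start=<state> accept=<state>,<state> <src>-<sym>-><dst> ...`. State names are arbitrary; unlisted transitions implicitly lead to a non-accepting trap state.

Run two small machines in parallel and take their product. One (3 states) tracks whether and how much of `ba` has been seen; the other (5 states) tracks how much of the suffix `aabb` has currently been matched. Each combined state is a pair, one component from each; accept when both components accept. After merging equivalent states the machine shrinks.
A 6-state machine:
        a   b  
>  q0   q0  q1 
   q1   q2  q1 
   q2   q3  q1 
   q3   q3  q4 
   q4   q2  q5 
 * q5   q2  q1 
(> = start, * = accepting)

start=q0 accept=q5 q0-a->q0 q0-b->q1 q1-a->q2 q1-b->q1 q2-a->q3 q2-b->q1 q3-a->q3 q3-b->q4 q4-a->q2 q4-b->q5 q5-a->q2 q5-b->q1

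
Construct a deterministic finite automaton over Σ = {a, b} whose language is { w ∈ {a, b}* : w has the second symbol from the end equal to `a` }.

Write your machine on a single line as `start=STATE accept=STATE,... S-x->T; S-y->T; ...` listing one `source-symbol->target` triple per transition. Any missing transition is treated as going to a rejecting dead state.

A DFA must remember the last 2 symbols (since which symbol is second-to-last isn't known until the input ends). Use one state per possible window of the last ≤2 symbols; accept from those whose window starts with `a`.
7 states suffice.
        a   b  
>  q0   q1  q2 
   q1   q3  q4 
   q2   q5  q6 
 * q3   q3  q4 
 * q4   q5  q6 
   q5   q3  q4 
   q6   q5  q6 
(> = start, * = accepting)

start=q0; accept=q3,q4; q0-a->q1; q0-b->q2; q1-a->q3; q1-b->q4; q2-a->q5; q2-b->q6; q3-a->q3; q3-b->q4; q4-a->q5; q4-b->q6; q5-a->q3; q5-b->q4; q6-a->q5; q6-b->q6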